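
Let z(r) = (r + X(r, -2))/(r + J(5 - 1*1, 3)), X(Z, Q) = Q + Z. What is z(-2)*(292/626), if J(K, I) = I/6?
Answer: 584/313 ≈ 1.8658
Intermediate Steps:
J(K, I) = I/6 (J(K, I) = I*(⅙) = I/6)
z(r) = (-2 + 2*r)/(½ + r) (z(r) = (r + (-2 + r))/(r + (⅙)*3) = (-2 + 2*r)/(r + ½) = (-2 + 2*r)/(½ + r))
z(-2)*(292/626) = (4*(-1 - 2)/(1 + 2*(-2)))*(292/626) = (4*(-3)/(1 - 4))*(292*(1/626)) = (4*(-3)/(-3))*(146/313) = (4*(-⅓)*(-3))*(146/313) = 4*(146/313) = 584/313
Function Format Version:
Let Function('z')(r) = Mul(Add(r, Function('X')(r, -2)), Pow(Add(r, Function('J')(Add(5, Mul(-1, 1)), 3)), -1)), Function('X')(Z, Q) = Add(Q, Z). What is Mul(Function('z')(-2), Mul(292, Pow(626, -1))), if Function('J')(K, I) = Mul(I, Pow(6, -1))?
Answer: Rational(584, 313) ≈ 1.8658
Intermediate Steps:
Function('J')(K, I) = Mul(Rational(1, 6), I) (Function('J')(K, I) = Mul(I, Rational(1, 6)) = Mul(Rational(1, 6), I))
Function('z')(r) = Mul(Pow(Add(Rational(1, 2), r), -1), Add(-2, Mul(2, r))) (Function('z')(r) = Mul(Add(r, Add(-2, r)), Pow(Add(r, Mul(Rational(1, 6), 3)), -1)) = Mul(Add(-2, Mul(2, r)), Pow(Add(r, Rational(1, 2)), -1)) = Mul(Add(-2, Mul(2, r)), Pow(Add(Rational(1, 2), r), -1)) = Mul(Pow(Add(Rational(1, 2), r), -1), Add(-2, Mul(2, r))))
Mul(Function('z')(-2), Mul(292, Pow(626, -1))) = Mul(Mul(4, Pow(Add(1, Mul(2, -2)), -1), Add(-1, -2)), Mul(292, Pow(626, -1))) = Mul(Mul(4, Pow(Add(1, -4), -1), -3), Mul(292, Rational(1, 626))) = Mul(Mul(4, Pow(-3, -1), -3), Rational(146, 313)) = Mul(Mul(4, Rational(-1, 3), -3), Rational(146, 313)) = Mul(4, Rational(146, 313)) = Rational(584, 313)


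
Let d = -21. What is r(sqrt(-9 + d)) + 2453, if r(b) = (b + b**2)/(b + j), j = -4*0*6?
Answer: 2454 + I*sqrt(30) ≈ 2454.0 + 5.4772*I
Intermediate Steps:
j = 0 (j = 0*6 = 0)
r(b) = (b + b**2)/b (r(b) = (b + b**2)/(b + 0) = (b + b**2)/b)
r(sqrt(-9 + d)) + 2453 = (1 + sqrt(-9 - 21)) + 2453 = (1 + sqrt(-30)) + 2453 = (1 + I*sqrt(30)) + 2453 = 2454 + I*sqrt(30)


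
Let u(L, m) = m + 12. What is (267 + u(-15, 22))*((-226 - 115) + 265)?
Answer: -22876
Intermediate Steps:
u(L, m) = 12 + m
(267 + u(-15, 22))*((-226 - 115) + 265) = (267 + (12 + 22))*((-226 - 115) + 265) = (267 + 34)*(-341 + 265) = 301*(-76) = -22876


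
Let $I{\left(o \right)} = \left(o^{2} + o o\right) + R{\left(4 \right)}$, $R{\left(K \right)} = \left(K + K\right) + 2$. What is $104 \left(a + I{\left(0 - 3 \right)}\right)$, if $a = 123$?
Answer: $15704$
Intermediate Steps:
$R{\left(K \right)} = 2 + 2 K$ ($R{\left(K \right)} = 2 K + 2 = 2 + 2 K$)
$I{\left(o \right)} = 10 + 2 o^{2}$ ($I{\left(o \right)} = \left(o^{2} + o o\right) + \left(2 + 2 \cdot 4\right) = \left(o^{2} + o^{2}\right) + \left(2 + 8\right) = 2 o^{2} + 10 = 10 + 2 o^{2}$)
$104 \left(a + I{\left(0 - 3 \right)}\right) = 104 \left(123 + \left(10 + 2 \left(0 - 3\right)^{2}\right)\right) = 104 \left(123 + \left(10 + 2 \left(-3\right)^{2}\right)\right) = 104 \left(123 + \left(10 + 2 \cdot 9\right)\right) = 104 \left(123 + \left(10 + 18\right)\right) = 104 \left(123 + 28\right) = 104 \cdot 151 = 15704$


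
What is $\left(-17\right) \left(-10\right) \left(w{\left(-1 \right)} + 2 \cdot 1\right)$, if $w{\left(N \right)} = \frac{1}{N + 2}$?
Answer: $510$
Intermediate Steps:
$w{\left(N \right)} = \frac{1}{2 + N}$
$\left(-17\right) \left(-10\right) \left(w{\left(-1 \right)} + 2 \cdot 1\right) = \left(-17\right) \left(-10\right) \left(\frac{1}{2 - 1} + 2 \cdot 1\right) = 170 \left(1^{-1} + 2\right) = 170 \left(1 + 2\right) = 170 \cdot 3 = 510$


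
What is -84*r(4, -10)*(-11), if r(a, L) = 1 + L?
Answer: -8316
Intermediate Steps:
-84*r(4, -10)*(-11) = -84*(1 - 10)*(-11) = -84*(-9)*(-11) = 756*(-11) = -8316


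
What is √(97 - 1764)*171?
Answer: 171*I*√1667 ≈ 6981.7*I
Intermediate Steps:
√(97 - 1764)*171 = √(-1667)*171 = (I*√1667)*171 = 171*I*√1667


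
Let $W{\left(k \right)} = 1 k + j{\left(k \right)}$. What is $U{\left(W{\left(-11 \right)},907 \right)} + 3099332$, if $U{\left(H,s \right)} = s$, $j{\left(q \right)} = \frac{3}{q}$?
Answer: $3100239$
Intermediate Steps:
$W{\left(k \right)} = k + \frac{3}{k}$ ($W{\left(k \right)} = 1 k + \frac{3}{k} = k + \frac{3}{k}$)
$U{\left(W{\left(-11 \right)},907 \right)} + 3099332 = 907 + 3099332 = 3100239$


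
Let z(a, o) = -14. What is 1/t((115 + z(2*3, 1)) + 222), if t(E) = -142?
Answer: -1/142 ≈ -0.0070423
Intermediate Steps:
1/t((115 + z(2*3, 1)) + 222) = 1/(-142) = -1/142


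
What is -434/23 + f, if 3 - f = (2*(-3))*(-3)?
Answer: -779/23 ≈ -33.870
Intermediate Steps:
f = -15 (f = 3 - 2*(-3)*(-3) = 3 - (-6)*(-3) = 3 - 1*18 = 3 - 18 = -15)
-434/23 + f = -434/23 - 15 = -779/23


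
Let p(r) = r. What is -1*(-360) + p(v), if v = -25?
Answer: 335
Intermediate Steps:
-1*(-360) + p(v) = -1*(-360) - 25 = 360 - 25 = 335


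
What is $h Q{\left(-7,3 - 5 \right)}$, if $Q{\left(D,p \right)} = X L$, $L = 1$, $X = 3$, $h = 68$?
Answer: $204$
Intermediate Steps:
$Q{\left(D,p \right)} = 3$ ($Q{\left(D,p \right)} = 3 \cdot 1 = 3$)
$h Q{\left(-7,3 - 5 \right)} = 68 \cdot 3 = 204$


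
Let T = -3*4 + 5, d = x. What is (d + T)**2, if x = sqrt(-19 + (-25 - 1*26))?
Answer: (7 - I*sqrt(70))**2 ≈ -21.0 - 117.13*I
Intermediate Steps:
x = I*sqrt(70) (x = sqrt(-19 + (-25 - 26)) = sqrt(-19 - 51) = sqrt(-70) = I*sqrt(70) ≈ 8.3666*I)
d = I*sqrt(70) ≈ 8.3666*I
T = -7 (T = -12 + 5 = -7)
(d + T)**2 = (I*sqrt(70) - 7)**2 = (-7 + I*sqrt(70))**2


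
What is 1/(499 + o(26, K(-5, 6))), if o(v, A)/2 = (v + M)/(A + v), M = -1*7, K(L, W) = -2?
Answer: 12/6007 ≈ 0.0019977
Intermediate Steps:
M = -7
o(v, A) = 2*(-7 + v)/(A + v) (o(v, A) = 2*((v - 7)/(A + v)) = 2*((-7 + v)/(A + v)) = 2*(-7 + v)/(A + v))
1/(499 + o(26, K(-5, 6))) = 1/(499 + 2*(-7 + 26)/(-2 + 26)) = 1/(499 + 2*19/24) = 1/(499 + 2*(1/24)*19) = 1/(499 + 19/12) = 1/(6007/12) = 12/6007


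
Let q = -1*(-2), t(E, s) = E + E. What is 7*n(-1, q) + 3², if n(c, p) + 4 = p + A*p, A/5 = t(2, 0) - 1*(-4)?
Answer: 555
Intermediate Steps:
t(E, s) = 2*E
A = 40 (A = 5*(2*2 - 1*(-4)) = 5*(4 + 4) = 5*8 = 40)
q = 2
n(c, p) = -4 + 41*p (n(c, p) = -4 + (p + 40*p) = -4 + 41*p)
7*n(-1, q) + 3² = 7*(-4 + 41*2) + 3² = 7*(-4 + 82) + 9 = 7*78 + 9 = 546 + 9 = 555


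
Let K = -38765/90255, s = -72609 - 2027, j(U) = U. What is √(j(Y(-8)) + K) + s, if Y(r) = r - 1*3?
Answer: -74636 + I*√3724174014/18051 ≈ -74636.0 + 3.3808*I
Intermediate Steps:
Y(r) = -3 + r (Y(r) = r - 3 = -3 + r)
s = -74636
K = -7753/18051 (K = -38765*1/90255 = -7753/18051 ≈ -0.42951)
√(j(Y(-8)) + K) + s = √((-3 - 8) - 7753/18051) - 74636 = √(-11 - 7753/18051) - 74636 = √(-206314/18051) - 74636 = I*√3724174014/18051 - 74636 = -74636 + I*√3724174014/18051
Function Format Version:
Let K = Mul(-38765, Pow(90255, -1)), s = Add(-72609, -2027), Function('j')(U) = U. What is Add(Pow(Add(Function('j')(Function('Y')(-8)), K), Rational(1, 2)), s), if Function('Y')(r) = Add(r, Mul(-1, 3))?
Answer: Add(-74636, Mul(Rational(1, 18051), I, Pow(3724174014, Rational(1, 2)))) ≈ Add(-74636., Mul(3.3808, I))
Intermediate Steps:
Function('Y')(r) = Add(-3, r) (Function('Y')(r) = Add(r, -3) = Add(-3, r))
s = -74636
K = Rational(-7753, 18051) (K = Mul(-38765, Rational(1, 90255)) = Rational(-7753, 18051) ≈ -0.42951)
Add(Pow(Add(Function('j')(Function('Y')(-8)), K), Rational(1, 2)), s) = Add(Pow(Add(Add(-3, -8), Rational(-7753, 18051)), Rational(1, 2)), -74636) = Add(Pow(Add(-11, Rational(-7753, 18051)), Rational(1, 2)), -74636) = Add(Pow(Rational(-206314, 18051), Rational(1, 2)), -74636) = Add(Mul(Rational(1, 18051), I, Pow(3724174014, Rational(1, 2))), -74636) = Add(-74636, Mul(Rational(1, 18051), I, Pow(3724174014, Rational(1, 2))))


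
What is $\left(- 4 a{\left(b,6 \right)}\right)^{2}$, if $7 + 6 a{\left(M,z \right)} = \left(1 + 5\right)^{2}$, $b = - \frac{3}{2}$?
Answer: $\frac{3364}{9} \approx 373.78$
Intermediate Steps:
$b = - \frac{3}{2}$ ($b = \left(-3\right) \frac{1}{2} = - \frac{3}{2} \approx -1.5$)
$a{\left(M,z \right)} = \frac{29}{6}$ ($a{\left(M,z \right)} = - \frac{7}{6} + \frac{\left(1 + 5\right)^{2}}{6} = - \frac{7}{6} + \frac{6^{2}}{6} = - \frac{7}{6} + \frac{1}{6} \cdot 36 = - \frac{7}{6} + 6 = \frac{29}{6}$)
$\left(- 4 a{\left(b,6 \right)}\right)^{2} = \left(\left(-4\right) \frac{29}{6}\right)^{2} = \left(- \frac{58}{3}\right)^{2} = \frac{3364}{9}$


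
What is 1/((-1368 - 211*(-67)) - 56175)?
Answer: -1/43406 ≈ -2.3038e-5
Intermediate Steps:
1/((-1368 - 211*(-67)) - 56175) = 1/((-1368 - 1*(-14137)) - 56175) = 1/((-1368 + 14137) - 56175) = 1/(12769 - 56175) = 1/(-43406) = -1/43406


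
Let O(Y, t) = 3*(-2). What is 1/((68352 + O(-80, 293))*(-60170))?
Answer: -1/4112378820 ≈ -2.4317e-10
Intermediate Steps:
O(Y, t) = -6
1/((68352 + O(-80, 293))*(-60170)) = 1/((68352 - 6)*(-60170)) = -1/60170/68346 = (1/68346)*(-1/60170) = -1/4112378820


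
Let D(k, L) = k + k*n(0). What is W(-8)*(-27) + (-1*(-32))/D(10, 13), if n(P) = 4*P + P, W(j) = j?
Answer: 1096/5 ≈ 219.20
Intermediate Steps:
n(P) = 5*P
D(k, L) = k (D(k, L) = k + k*(5*0) = k + k*0 = k + 0 = k)
W(-8)*(-27) + (-1*(-32))/D(10, 13) = -8*(-27) - 1*(-32)/10 = 216 + 32*(⅒) = 216 + 16/5 = 1096/5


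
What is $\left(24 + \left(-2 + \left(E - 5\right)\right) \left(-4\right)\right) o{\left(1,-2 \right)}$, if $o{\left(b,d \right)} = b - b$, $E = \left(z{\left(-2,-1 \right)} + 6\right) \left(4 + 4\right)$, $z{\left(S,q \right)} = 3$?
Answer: $0$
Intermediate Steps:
$E = 72$ ($E = \left(3 + 6\right) \left(4 + 4\right) = 9 \cdot 8 = 72$)
$o{\left(b,d \right)} = 0$
$\left(24 + \left(-2 + \left(E - 5\right)\right) \left(-4\right)\right) o{\left(1,-2 \right)} = \left(24 + \left(-2 + \left(72 - 5\right)\right) \left(-4\right)\right) 0 = \left(24 + \left(-2 + 67\right) \left(-4\right)\right) 0 = \left(24 + 65 \left(-4\right)\right) 0 = \left(24 - 260\right) 0 = \left(-236\right) 0 = 0$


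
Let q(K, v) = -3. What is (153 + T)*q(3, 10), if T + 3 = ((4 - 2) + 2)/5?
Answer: -2262/5 ≈ -452.40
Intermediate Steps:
T = -11/5 (T = -3 + ((4 - 2) + 2)/5 = -3 + (2 + 2)/5 = -3 + (⅕)*4 = -3 + ⅘ = -11/5 ≈ -2.2000)
(153 + T)*q(3, 10) = (153 - 11/5)*(-3) = (754/5)*(-3) = -2262/5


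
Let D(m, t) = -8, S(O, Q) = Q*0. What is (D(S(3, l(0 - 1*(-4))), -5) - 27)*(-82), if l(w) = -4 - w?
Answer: 2870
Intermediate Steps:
S(O, Q) = 0
(D(S(3, l(0 - 1*(-4))), -5) - 27)*(-82) = (-8 - 27)*(-82) = -35*(-82) = 2870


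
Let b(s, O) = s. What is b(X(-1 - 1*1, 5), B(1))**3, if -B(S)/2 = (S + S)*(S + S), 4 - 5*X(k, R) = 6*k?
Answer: 4096/125 ≈ 32.768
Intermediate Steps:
X(k, R) = 4/5 - 6*k/5
B(S) = -8*S**2 (B(S) = -2*(S + S)*(S + S) = -2*2*S*2*S = -8*S**2)
b(X(-1 - 1*1, 5), B(1))**3 = (4/5 - 6*(-1 - 1*1)/5)**3 = (4/5 - 6*(-1 - 1)/5)**3 = (4/5 - 6/5*(-2))**3 = (4/5 + 12/5)**3 = (16/5)**3 = 4096/125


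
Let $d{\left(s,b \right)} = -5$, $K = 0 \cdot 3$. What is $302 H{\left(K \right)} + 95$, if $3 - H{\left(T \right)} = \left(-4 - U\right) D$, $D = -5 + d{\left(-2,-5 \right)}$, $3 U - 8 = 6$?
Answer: $- \frac{75517}{3} \approx -25172.0$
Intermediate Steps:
$K = 0$
$U = \frac{14}{3}$ ($U = \frac{8}{3} + \frac{1}{3} \cdot 6 = \frac{8}{3} + 2 = \frac{14}{3} \approx 4.6667$)
$D = -10$ ($D = -5 - 5 = -10$)
$H{\left(T \right)} = - \frac{251}{3}$ ($H{\left(T \right)} = 3 - \left(-4 - \frac{14}{3}\right) \left(-10\right) = 3 - \left(- \frac{26}{3}\right) \left(-10\right) = 3 - \frac{260}{3} = - \frac{251}{3}$)
$302 H{\left(K \right)} + 95 = 302 \left(- \frac{251}{3}\right) + 95 = - \frac{75802}{3} + 95 = - \frac{75517}{3}$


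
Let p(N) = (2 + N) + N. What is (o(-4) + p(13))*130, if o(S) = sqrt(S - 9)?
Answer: 3640 + 130*I*sqrt(13) ≈ 3640.0 + 468.72*I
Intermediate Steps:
o(S) = sqrt(-9 + S)
p(N) = 2 + 2*N
(o(-4) + p(13))*130 = (sqrt(-9 - 4) + (2 + 2*13))*130 = (sqrt(-13) + (2 + 26))*130 = (I*sqrt(13) + 28)*130 = (28 + I*sqrt(13))*130 = 3640 + 130*I*sqrt(13)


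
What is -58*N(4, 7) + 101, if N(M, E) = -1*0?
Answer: 101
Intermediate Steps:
N(M, E) = 0
-58*N(4, 7) + 101 = -58*0 + 101 = 0 + 101 = 101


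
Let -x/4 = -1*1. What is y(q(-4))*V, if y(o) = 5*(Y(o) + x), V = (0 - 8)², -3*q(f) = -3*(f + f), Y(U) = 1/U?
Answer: 1240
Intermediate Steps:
q(f) = 2*f (q(f) = -(-1)*(f + f) = -(-1)*2*f = -(-2)*f = 2*f)
x = 4 (x = -(-4) = -4*(-1) = 4)
V = 64 (V = (-8)² = 64)
y(o) = 20 + 5/o (y(o) = 5*(1/o + 4) = 5*(4 + 1/o) = 20 + 5/o)
y(q(-4))*V = (20 + 5/((2*(-4))))*64 = (20 + 5/(-8))*64 = (20 + 5*(-⅛))*64 = (20 - 5/8)*64 = (155/8)*64 = 1240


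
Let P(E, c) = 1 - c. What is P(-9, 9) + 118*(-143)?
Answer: -16882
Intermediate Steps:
P(-9, 9) + 118*(-143) = (1 - 1*9) + 118*(-143) = (1 - 9) - 16874 = -8 - 16874 = -16882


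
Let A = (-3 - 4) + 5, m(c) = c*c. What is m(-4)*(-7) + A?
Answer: -114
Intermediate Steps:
m(c) = c²
A = -2 (A = -7 + 5 = -2)
m(-4)*(-7) + A = (-4)²*(-7) - 2 = 16*(-7) - 2 = -112 - 2 = -114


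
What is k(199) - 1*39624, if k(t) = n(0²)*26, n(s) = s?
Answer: -39624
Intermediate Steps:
k(t) = 0 (k(t) = 0²*26 = 0*26 = 0)
k(199) - 1*39624 = 0 - 1*39624 = 0 - 39624 = -39624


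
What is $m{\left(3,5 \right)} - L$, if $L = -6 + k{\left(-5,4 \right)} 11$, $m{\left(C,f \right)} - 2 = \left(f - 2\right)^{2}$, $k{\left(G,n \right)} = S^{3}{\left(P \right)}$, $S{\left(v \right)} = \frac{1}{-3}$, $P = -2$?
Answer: $\frac{470}{27} \approx 17.407$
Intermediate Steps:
$S{\left(v \right)} = - \frac{1}{3}$
$k{\left(G,n \right)} = - \frac{1}{27}$ ($k{\left(G,n \right)} = \left(- \frac{1}{3}\right)^{3} = - \frac{1}{27}$)
$m{\left(C,f \right)} = 2 + \left(-2 + f\right)^{2}$ ($m{\left(C,f \right)} = 2 + \left(f - 2\right)^{2} = 2 + \left(-2 + f\right)^{2}$)
$L = - \frac{173}{27}$ ($L = -6 - \frac{11}{27} = - \frac{173}{27} \approx -6.4074$)
$m{\left(3,5 \right)} - L = \left(2 + \left(-2 + 5\right)^{2}\right) - - \frac{173}{27} = \left(2 + 3^{2}\right) + \frac{173}{27} = \left(2 + 9\right) + \frac{173}{27} = 11 + \frac{173}{27} = \frac{470}{27}$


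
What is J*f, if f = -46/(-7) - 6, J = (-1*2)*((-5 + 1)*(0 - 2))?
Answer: -64/7 ≈ -9.1429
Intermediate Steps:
J = -16 (J = -(-8)*(-2) = -2*8 = -16)
f = 4/7 (f = -46*(-⅐) - 6 = 46/7 - 6 = 4/7 ≈ 0.57143)
J*f = -16*4/7 = -64/7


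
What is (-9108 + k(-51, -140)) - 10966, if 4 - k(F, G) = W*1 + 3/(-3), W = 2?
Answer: -20071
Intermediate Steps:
k(F, G) = 3 (k(F, G) = 4 - (2*1 + 3/(-3)) = 4 - (2 + 3*(-1/3)) = 4 - (2 - 1) = 4 - 1*1 = 4 - 1 = 3)
(-9108 + k(-51, -140)) - 10966 = (-9108 + 3) - 10966 = -9105 - 10966 = -20071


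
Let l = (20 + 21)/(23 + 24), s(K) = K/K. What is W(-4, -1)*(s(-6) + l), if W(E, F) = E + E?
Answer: -704/47 ≈ -14.979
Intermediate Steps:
s(K) = 1
l = 41/47 ≈ 0.87234
W(E, F) = 2*E
W(-4, -1)*(s(-6) + l) = (2*(-4))*(1 + 41/47) = -8*88/47 = -704/47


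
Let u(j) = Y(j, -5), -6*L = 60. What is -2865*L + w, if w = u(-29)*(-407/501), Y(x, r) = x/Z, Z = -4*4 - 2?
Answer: 258353897/9018 ≈ 28649.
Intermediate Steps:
L = -10 (L = -1/6*60 = -10)
Z = -18 (Z = -16 - 2 = -18)
Y(x, r) = -x/18 (Y(x, r) = x/(-18) = x*(-1/18) = -x/18)
u(j) = -j/18
w = -11803/9018 (w = (-1/18*(-29))*(-407/501) = 29*(-407*1/501)/18 = (29/18)*(-407/501) = -11803/9018 ≈ -1.3088)
-2865*L + w = -2865*(-10) - 11803/9018 = 28650 - 11803/9018 = 258353897/9018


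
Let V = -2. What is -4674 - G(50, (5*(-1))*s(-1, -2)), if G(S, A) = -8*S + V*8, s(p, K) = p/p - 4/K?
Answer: -4258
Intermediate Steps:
s(p, K) = 1 - 4/K
G(S, A) = -16 - 8*S (G(S, A) = -8*S - 2*8 = -8*S - 16 = -16 - 8*S)
-4674 - G(50, (5*(-1))*s(-1, -2)) = -4674 - (-16 - 8*50) = -4674 - (-16 - 400) = -4674 - 1*(-416) = -4674 + 416 = -4258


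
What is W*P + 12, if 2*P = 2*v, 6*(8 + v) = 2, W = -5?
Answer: 151/3 ≈ 50.333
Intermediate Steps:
v = -23/3 (v = -8 + (⅙)*2 = -8 + ⅓ = -23/3 ≈ -7.6667)
P = -23/3 (P = (2*(-23/3))/2 = (½)*(-46/3) = -23/3 ≈ -7.6667)
W*P + 12 = -5*(-23/3) + 12 = 115/3 + 12 = 151/3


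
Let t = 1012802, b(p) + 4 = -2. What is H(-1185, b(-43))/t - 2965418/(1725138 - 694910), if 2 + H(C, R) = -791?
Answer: -375524781505/130427122357 ≈ -2.8792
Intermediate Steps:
b(p) = -6 (b(p) = -4 - 2 = -6)
H(C, R) = -793 (H(C, R) = -2 - 791 = -793)
H(-1185, b(-43))/t - 2965418/(1725138 - 694910) = -793/1012802 - 2965418/(1725138 - 694910) = -793*1/1012802 - 2965418/1030228 = -793/1012802 - 2965418*1/1030228 = -793/1012802 - 1482709/515114 = -375524781505/130427122357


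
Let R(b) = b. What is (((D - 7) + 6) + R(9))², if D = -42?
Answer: 1156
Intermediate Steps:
(((D - 7) + 6) + R(9))² = (((-42 - 7) + 6) + 9)² = ((-49 + 6) + 9)² = (-43 + 9)² = (-34)² = 1156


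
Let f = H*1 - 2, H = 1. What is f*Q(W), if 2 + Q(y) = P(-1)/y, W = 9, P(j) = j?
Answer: 19/9 ≈ 2.1111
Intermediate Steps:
f = -1 (f = 1*1 - 2 = 1 - 2 = -1)
Q(y) = -2 - 1/y
f*Q(W) = -(-2 - 1/9) = -(-2 - 1*⅑) = -(-2 - ⅑) = -1*(-19/9) = 19/9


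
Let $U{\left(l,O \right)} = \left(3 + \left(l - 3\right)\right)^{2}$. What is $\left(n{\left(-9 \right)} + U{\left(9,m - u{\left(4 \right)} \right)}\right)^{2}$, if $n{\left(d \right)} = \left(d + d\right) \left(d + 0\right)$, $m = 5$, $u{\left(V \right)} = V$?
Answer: $59049$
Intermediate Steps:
$n{\left(d \right)} = 2 d^{2}$ ($n{\left(d \right)} = 2 d d = 2 d^{2}$)
$U{\left(l,O \right)} = l^{2}$ ($U{\left(l,O \right)} = \left(3 + \left(-3 + l\right)\right)^{2} = l^{2}$)
$\left(n{\left(-9 \right)} + U{\left(9,m - u{\left(4 \right)} \right)}\right)^{2} = \left(2 \left(-9\right)^{2} + 9^{2}\right)^{2} = \left(2 \cdot 81 + 81\right)^{2} = \left(162 + 81\right)^{2} = 243^{2} = 59049$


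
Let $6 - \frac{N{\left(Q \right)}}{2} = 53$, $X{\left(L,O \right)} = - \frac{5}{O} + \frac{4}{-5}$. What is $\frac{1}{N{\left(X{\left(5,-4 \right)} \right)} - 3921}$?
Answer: $- \frac{1}{4015} \approx -0.00024907$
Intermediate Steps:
$X{\left(L,O \right)} = - \frac{4}{5} - \frac{5}{O}$ ($X{\left(L,O \right)} = - \frac{5}{O} + 4 \left(- \frac{1}{5}\right) = - \frac{5}{O} - \frac{4}{5} = - \frac{4}{5} - \frac{5}{O}$)
$N{\left(Q \right)} = -94$ ($N{\left(Q \right)} = 12 - 106 = -94$)
$\frac{1}{N{\left(X{\left(5,-4 \right)} \right)} - 3921} = \frac{1}{-94 - 3921} = \frac{1}{-4015} = - \frac{1}{4015}$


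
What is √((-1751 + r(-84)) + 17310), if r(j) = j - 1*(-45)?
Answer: 4*√970 ≈ 124.58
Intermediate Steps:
r(j) = 45 + j (r(j) = j + 45 = 45 + j)
√((-1751 + r(-84)) + 17310) = √((-1751 + (45 - 84)) + 17310) = √((-1751 - 39) + 17310) = √(-1790 + 17310) = √15520 = 4*√970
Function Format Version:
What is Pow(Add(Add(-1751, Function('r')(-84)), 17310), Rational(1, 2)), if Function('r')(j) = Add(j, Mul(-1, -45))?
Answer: Mul(4, Pow(970, Rational(1, 2))) ≈ 124.58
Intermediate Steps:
Function('r')(j) = Add(45, j) (Function('r')(j) = Add(j, 45) = Add(45, j))
Pow(Add(Add(-1751, Function('r')(-84)), 17310), Rational(1, 2)) = Pow(Add(Add(-1751, Add(45, -84)), 17310), Rational(1, 2)) = Pow(Add(Add(-1751, -39), 17310), Rational(1, 2)) = Pow(Add(-1790, 17310), Rational(1, 2)) = Pow(15520, Rational(1, 2)) = Mul(4, Pow(970, Rational(1, 2)))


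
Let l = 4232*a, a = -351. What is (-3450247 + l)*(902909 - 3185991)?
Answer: 11268559882678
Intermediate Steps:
l = -1485432 (l = 4232*(-351) = -1485432)
(-3450247 + l)*(902909 - 3185991) = (-3450247 - 1485432)*(902909 - 3185991) = -4935679*(-2283082) = 11268559882678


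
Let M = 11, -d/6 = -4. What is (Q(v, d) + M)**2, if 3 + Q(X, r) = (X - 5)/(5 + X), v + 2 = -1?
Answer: 16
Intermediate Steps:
v = -3 (v = -2 - 1 = -3)
d = 24 (d = -6*(-4) = 24)
Q(X, r) = -3 + (-5 + X)/(5 + X) (Q(X, r) = -3 + (X - 5)/(5 + X) = -3 + (-5 + X)/(5 + X))
(Q(v, d) + M)**2 = (2*(-10 - 1*(-3))/(5 - 3) + 11)**2 = (2*(-10 + 3)/2 + 11)**2 = (2*(1/2)*(-7) + 11)**2 = (-7 + 11)**2 = 4**2 = 16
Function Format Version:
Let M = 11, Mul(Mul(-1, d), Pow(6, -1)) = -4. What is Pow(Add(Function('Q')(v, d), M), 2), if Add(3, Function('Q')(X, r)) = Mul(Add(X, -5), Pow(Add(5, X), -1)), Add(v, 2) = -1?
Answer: 16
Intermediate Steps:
v = -3 (v = Add(-2, -1) = -3)
d = 24 (d = Mul(-6, -4) = 24)
Function('Q')(X, r) = Add(-3, Mul(Pow(Add(5, X), -1), Add(-5, X))) (Function('Q')(X, r) = Add(-3, Mul(Add(X, -5), Pow(Add(5, X), -1))) = Add(-3, Mul(Add(-5, X), Pow(Add(5, X), -1))) = Add(-3, Mul(Pow(Add(5, X), -1), Add(-5, X))))
Pow(Add(Function('Q')(v, d), M), 2) = Pow(Add(Mul(2, Pow(Add(5, -3), -1), Add(-10, Mul(-1, -3))), 11), 2) = Pow(Add(Mul(2, Pow(2, -1), Add(-10, 3)), 11), 2) = Pow(Add(Mul(2, Rational(1, 2), -7), 11), 2) = Pow(Add(-7, 11), 2) = Pow(4, 2) = 16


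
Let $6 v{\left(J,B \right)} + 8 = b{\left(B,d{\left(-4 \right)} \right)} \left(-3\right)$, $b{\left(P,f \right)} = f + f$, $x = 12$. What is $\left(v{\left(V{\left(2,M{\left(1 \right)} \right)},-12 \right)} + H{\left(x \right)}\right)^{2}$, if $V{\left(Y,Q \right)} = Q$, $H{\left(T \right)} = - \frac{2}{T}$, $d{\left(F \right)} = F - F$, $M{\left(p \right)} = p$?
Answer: $\frac{9}{4} \approx 2.25$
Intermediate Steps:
$d{\left(F \right)} = 0$
$b{\left(P,f \right)} = 2 f$
$v{\left(J,B \right)} = - \frac{4}{3}$ ($v{\left(J,B \right)} = - \frac{4}{3} + \frac{2 \cdot 0 \left(-3\right)}{6} = - \frac{4}{3} + \frac{0 \left(-3\right)}{6} = - \frac{4}{3} + \frac{1}{6} \cdot 0 = - \frac{4}{3} + 0 = - \frac{4}{3}$)
$\left(v{\left(V{\left(2,M{\left(1 \right)} \right)},-12 \right)} + H{\left(x \right)}\right)^{2} = \left(- \frac{4}{3} - \frac{2}{12}\right)^{2} = \left(- \frac{4}{3} - \frac{1}{6}\right)^{2} = \left(- \frac{3}{2}\right)^{2} = \frac{9}{4}$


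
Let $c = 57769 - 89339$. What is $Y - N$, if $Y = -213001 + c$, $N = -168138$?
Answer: $-76433$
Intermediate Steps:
$c = -31570$
$Y = -244571$ ($Y = -213001 - 31570 = -244571$)
$Y - N = -244571 - -168138 = -244571 + 168138 = -76433$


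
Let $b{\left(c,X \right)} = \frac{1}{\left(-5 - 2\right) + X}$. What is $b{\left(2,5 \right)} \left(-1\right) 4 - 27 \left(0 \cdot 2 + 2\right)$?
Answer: $-52$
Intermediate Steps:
$b{\left(c,X \right)} = \frac{1}{-7 + X}$ ($b{\left(c,X \right)} = \frac{1}{\left(-5 - 2\right) + X} = \frac{1}{-7 + X}$)
$b{\left(2,5 \right)} \left(-1\right) 4 - 27 \left(0 \cdot 2 + 2\right) = \frac{1}{-7 + 5} \left(-1\right) 4 - 27 \left(0 \cdot 2 + 2\right) = \frac{1}{-2} \left(-1\right) 4 - 27 \left(0 + 2\right) = \left(- \frac{1}{2}\right) \left(-1\right) 4 - 54 = \frac{1}{2} \cdot 4 - 54 = 2 - 54 = -52$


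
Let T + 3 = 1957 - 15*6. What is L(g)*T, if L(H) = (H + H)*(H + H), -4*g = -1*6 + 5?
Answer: 466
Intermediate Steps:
g = ¼ (g = -(-1*6 + 5)/4 = -(-6 + 5)/4 = -¼*(-1) = ¼ ≈ 0.25000)
L(H) = 4*H² (L(H) = (2*H)*(2*H) = 4*H²)
T = 1864 (T = -3 + (1957 - 15*6) = -3 + (1957 - 90) = -3 + 1867 = 1864)
L(g)*T = (4*(¼)²)*1864 = (4*(1/16))*1864 = (¼)*1864 = 466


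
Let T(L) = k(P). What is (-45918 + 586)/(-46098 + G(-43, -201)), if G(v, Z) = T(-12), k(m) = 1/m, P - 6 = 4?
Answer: 453320/460979 ≈ 0.98339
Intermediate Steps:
P = 10 (P = 6 + 4 = 10)
k(m) = 1/m
T(L) = ⅒ (T(L) = 1/10 = ⅒)
G(v, Z) = ⅒
(-45918 + 586)/(-46098 + G(-43, -201)) = (-45918 + 586)/(-46098 + ⅒) = -45332/(-460979/10) = -45332*(-10/460979) = 453320/460979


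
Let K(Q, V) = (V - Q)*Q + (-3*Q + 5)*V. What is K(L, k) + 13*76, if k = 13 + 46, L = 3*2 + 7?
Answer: -420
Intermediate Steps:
L = 13 (L = 6 + 7 = 13)
k = 59
K(Q, V) = Q*(V - Q) + V*(5 - 3*Q) (K(Q, V) = Q*(V - Q) + (5 - 3*Q)*V = Q*(V - Q) + V*(5 - 3*Q))
K(L, k) + 13*76 = (-1*13² + 5*59 - 2*13*59) + 13*76 = (-1*169 + 295 - 1534) + 988 = (-169 + 295 - 1534) + 988 = -1408 + 988 = -420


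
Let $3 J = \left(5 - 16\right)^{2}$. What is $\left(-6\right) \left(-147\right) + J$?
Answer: $\frac{2767}{3} \approx 922.33$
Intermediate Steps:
$J = \frac{121}{3}$ ($J = \frac{\left(5 - 16\right)^{2}}{3} = \frac{\left(-11\right)^{2}}{3} = \frac{1}{3} \cdot 121 = \frac{121}{3} \approx 40.333$)
$\left(-6\right) \left(-147\right) + J = \left(-6\right) \left(-147\right) + \frac{121}{3} = 882 + \frac{121}{3} = \frac{2767}{3}$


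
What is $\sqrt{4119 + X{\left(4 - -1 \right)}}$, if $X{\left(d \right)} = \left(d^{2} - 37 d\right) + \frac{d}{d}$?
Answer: $6 \sqrt{110} \approx 62.929$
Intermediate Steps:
$X{\left(d \right)} = 1 + d^{2} - 37 d$ ($X{\left(d \right)} = \left(d^{2} - 37 d\right) + 1 = 1 + d^{2} - 37 d$)
$\sqrt{4119 + X{\left(4 - -1 \right)}} = \sqrt{4119 + \left(1 + \left(4 - -1\right)^{2} - 37 \left(4 - -1\right)\right)} = \sqrt{4119 + \left(1 + \left(4 + 1\right)^{2} - 37 \left(4 + 1\right)\right)} = \sqrt{4119 + \left(1 + 5^{2} - 185\right)} = \sqrt{4119 + \left(1 + 25 - 185\right)} = \sqrt{4119 - 159} = \sqrt{3960} = 6 \sqrt{110}$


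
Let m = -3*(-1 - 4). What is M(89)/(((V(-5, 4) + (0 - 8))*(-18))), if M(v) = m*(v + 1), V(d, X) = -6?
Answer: 75/14 ≈ 5.3571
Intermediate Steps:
m = 15 (m = -3*(-5) = 15)
M(v) = 15 + 15*v (M(v) = 15*(v + 1) = 15*(1 + v) = 15 + 15*v)
M(89)/(((V(-5, 4) + (0 - 8))*(-18))) = (15 + 15*89)/(((-6 + (0 - 8))*(-18))) = (15 + 1335)/(((-6 - 8)*(-18))) = 1350/((-14*(-18))) = 1350/252 = 1350*(1/252) = 75/14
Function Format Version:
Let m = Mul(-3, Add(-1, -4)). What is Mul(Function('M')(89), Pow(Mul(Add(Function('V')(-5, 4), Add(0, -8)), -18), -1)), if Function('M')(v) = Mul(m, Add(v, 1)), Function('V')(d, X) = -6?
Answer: Rational(75, 14) ≈ 5.3571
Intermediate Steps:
m = 15 (m = Mul(-3, -5) = 15)
Function('M')(v) = Add(15, Mul(15, v)) (Function('M')(v) = Mul(15, Add(v, 1)) = Mul(15, Add(1, v)) = Add(15, Mul(15, v)))
Mul(Function('M')(89), Pow(Mul(Add(Function('V')(-5, 4), Add(0, -8)), -18), -1)) = Mul(Add(15, Mul(15, 89)), Pow(Mul(Add(-6, Add(0, -8)), -18), -1)) = Mul(Add(15, 1335), Pow(Mul(Add(-6, -8), -18), -1)) = Mul(1350, Pow(Mul(-14, -18), -1)) = Mul(1350, Pow(252, -1)) = Mul(1350, Rational(1, 252)) = Rational(75, 14)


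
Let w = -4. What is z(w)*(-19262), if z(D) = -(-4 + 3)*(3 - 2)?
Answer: -19262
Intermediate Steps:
z(D) = 1 (z(D) = -(-1) = -1*(-1) = 1)
z(w)*(-19262) = 1*(-19262) = -19262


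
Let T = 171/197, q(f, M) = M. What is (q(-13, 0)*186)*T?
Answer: 0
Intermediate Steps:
T = 171/197 (T = 171*(1/197) = 171/197 ≈ 0.86802)
(q(-13, 0)*186)*T = (0*186)*(171/197) = 0*(171/197) = 0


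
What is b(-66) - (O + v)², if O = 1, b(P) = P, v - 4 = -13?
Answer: -130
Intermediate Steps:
v = -9 (v = 4 - 13 = -9)
b(-66) - (O + v)² = -66 - (1 - 9)² = -66 - 1*(-8)² = -66 - 1*64 = -66 - 64 = -130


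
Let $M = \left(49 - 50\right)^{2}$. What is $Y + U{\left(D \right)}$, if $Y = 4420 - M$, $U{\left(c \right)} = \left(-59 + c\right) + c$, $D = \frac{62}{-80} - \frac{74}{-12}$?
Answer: $\frac{262247}{60} \approx 4370.8$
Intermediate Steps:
$M = 1$ ($M = \left(-1\right)^{2} = 1$)
$D = \frac{647}{120}$ ($D = 62 \left(- \frac{1}{80}\right) - - \frac{37}{6} = - \frac{31}{40} + \frac{37}{6} = \frac{647}{120} \approx 5.3917$)
$U{\left(c \right)} = -59 + 2 c$
$Y = 4419$ ($Y = 4420 - 1 = 4419$)
$Y + U{\left(D \right)} = 4419 + \left(-59 + 2 \cdot \frac{647}{120}\right) = 4419 + \left(-59 + \frac{647}{60}\right) = 4419 - \frac{2893}{60} = \frac{262247}{60}$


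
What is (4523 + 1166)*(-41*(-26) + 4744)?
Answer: 33053090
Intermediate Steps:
(4523 + 1166)*(-41*(-26) + 4744) = 5689*(1066 + 4744) = 5689*5810 = 33053090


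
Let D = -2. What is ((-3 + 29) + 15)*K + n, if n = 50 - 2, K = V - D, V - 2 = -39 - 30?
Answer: -2617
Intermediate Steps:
V = -67 (V = 2 + (-39 - 30) = 2 - 69 = -67)
K = -65 (K = -67 - 1*(-2) = -67 + 2 = -65)
n = 48
((-3 + 29) + 15)*K + n = ((-3 + 29) + 15)*(-65) + 48 = (26 + 15)*(-65) + 48 = 41*(-65) + 48 = -2665 + 48 = -2617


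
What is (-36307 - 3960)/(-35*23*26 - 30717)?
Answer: 40267/51647 ≈ 0.77966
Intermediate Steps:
(-36307 - 3960)/(-35*23*26 - 30717) = -40267/(-805*26 - 30717) = -40267/(-20930 - 30717) = -40267/(-51647) = -40267*(-1/51647) = 40267/51647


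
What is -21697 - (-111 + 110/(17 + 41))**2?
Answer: -28258073/841 ≈ -33601.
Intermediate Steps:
-21697 - (-111 + 110/(17 + 41))**2 = -21697 - (-111 + 110/58)**2 = -21697 - (-111 + 110*(1/58))**2 = -21697 - (-111 + 55/29)**2 = -21697 - (-3164/29)**2 = -21697 - 1*10010896/841 = -21697 - 10010896/841 = -28258073/841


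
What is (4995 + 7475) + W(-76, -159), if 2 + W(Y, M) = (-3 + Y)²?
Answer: 18709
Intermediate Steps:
W(Y, M) = -2 + (-3 + Y)²
(4995 + 7475) + W(-76, -159) = (4995 + 7475) + (-2 + (-3 - 76)²) = 12470 + (-2 + (-79)²) = 12470 + (-2 + 6241) = 12470 + 6239 = 18709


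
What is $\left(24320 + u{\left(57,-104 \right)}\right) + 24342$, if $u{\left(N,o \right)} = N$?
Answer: $48719$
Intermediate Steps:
$\left(24320 + u{\left(57,-104 \right)}\right) + 24342 = \left(24320 + 57\right) + 24342 = 24377 + 24342 = 48719$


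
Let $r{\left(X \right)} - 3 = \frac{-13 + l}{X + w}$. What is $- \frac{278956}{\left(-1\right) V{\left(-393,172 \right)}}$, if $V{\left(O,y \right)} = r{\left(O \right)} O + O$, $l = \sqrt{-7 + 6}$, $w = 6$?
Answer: $- \frac{28086545382}{159605291} - \frac{17992662 i}{159605291} \approx -175.98 - 0.11273 i$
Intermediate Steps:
$l = i$ ($l = \sqrt{-1} = i \approx 1.0 i$)
$r{\left(X \right)} = 3 + \frac{-13 + i}{6 + X}$ ($r{\left(X \right)} = 3 + \frac{-13 + i}{X + 6} = 3 + \frac{-13 + i}{6 + X}$)
$V{\left(O,y \right)} = O + \frac{O \left(5 + i + 3 O\right)}{6 + O}$ ($V{\left(O,y \right)} = \frac{5 + i + 3 O}{6 + O} O + O = \frac{O \left(5 + i + 3 O\right)}{6 + O} + O = O + \frac{O \left(5 + i + 3 O\right)}{6 + O}$)
$- \frac{278956}{\left(-1\right) V{\left(-393,172 \right)}} = - \frac{278956}{\left(-1\right) \left(- \frac{393 \left(11 + i + 4 \left(-393\right)\right)}{6 - 393}\right)} = - \frac{278956}{\left(-1\right) \left(- \frac{393 \left(11 + i - 1572\right)}{-387}\right)} = - \frac{278956}{\left(-1\right) \left(\left(-393\right) \left(- \frac{1}{387}\right) \left(-1561 + i\right)\right)} = - \frac{278956}{\left(-1\right) \left(- \frac{204491}{129} + \frac{131 i}{129}\right)} = - \frac{278956}{\frac{204491}{129} - \frac{131 i}{129}} = - 278956 \frac{16641 \left(\frac{204491}{129} + \frac{131 i}{129}\right)}{41816586242} = - \frac{2321053398 \left(\frac{204491}{129} + \frac{131 i}{129}\right)}{20908293121}$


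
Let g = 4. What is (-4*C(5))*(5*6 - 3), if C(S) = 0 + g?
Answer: -432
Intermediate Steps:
C(S) = 4 (C(S) = 0 + 4 = 4)
(-4*C(5))*(5*6 - 3) = (-4*4)*(5*6 - 3) = -16*(30 - 3) = -16*27 = -432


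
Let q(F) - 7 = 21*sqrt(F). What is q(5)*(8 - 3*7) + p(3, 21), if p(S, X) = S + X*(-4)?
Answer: -172 - 273*sqrt(5) ≈ -782.45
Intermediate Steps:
p(S, X) = S - 4*X
q(F) = 7 + 21*sqrt(F)
q(5)*(8 - 3*7) + p(3, 21) = (7 + 21*sqrt(5))*(8 - 3*7) + (3 - 4*21) = (7 + 21*sqrt(5))*(8 - 21) + (3 - 84) = (7 + 21*sqrt(5))*(-13) - 81 = (-91 - 273*sqrt(5)) - 81 = -172 - 273*sqrt(5)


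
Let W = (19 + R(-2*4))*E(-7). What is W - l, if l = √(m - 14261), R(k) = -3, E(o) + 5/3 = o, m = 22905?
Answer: -416/3 - 2*√2161 ≈ -231.64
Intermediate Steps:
E(o) = -5/3 + o
W = -416/3 (W = (19 - 3)*(-5/3 - 7) = 16*(-26/3) = -416/3 ≈ -138.67)
l = 2*√2161 (l = √(22905 - 14261) = √8644 = 2*√2161 ≈ 92.973)
W - l = -416/3 - 2*√2161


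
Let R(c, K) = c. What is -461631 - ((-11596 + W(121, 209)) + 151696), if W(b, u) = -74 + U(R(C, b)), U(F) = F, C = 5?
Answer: -601662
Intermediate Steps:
W(b, u) = -69 (W(b, u) = -74 + 5 = -69)
-461631 - ((-11596 + W(121, 209)) + 151696) = -461631 - ((-11596 - 69) + 151696) = -461631 - (-11665 + 151696) = -461631 - 1*140031 = -461631 - 140031 = -601662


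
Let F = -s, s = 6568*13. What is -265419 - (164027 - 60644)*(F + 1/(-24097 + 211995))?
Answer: 1658573513818011/187898 ≈ 8.8270e+9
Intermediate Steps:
s = 85384
F = -85384 (F = -1*85384 = -85384)
-265419 - (164027 - 60644)*(F + 1/(-24097 + 211995)) = -265419 - (164027 - 60644)*(-85384 + 1/(-24097 + 211995)) = -265419 - 103383*(-85384 + 1/187898) = -265419 - 103383*(-16043482831)/187898 = -265419 - 1*(-1658623385517273/187898) = -265419 + 1658623385517273/187898 = 1658573513818011/187898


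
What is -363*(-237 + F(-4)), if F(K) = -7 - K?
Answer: 87120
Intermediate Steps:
-363*(-237 + F(-4)) = -363*(-237 + (-7 - 1*(-4))) = -363*(-237 + (-7 + 4)) = -363*(-237 - 3) = -363*(-240) = 87120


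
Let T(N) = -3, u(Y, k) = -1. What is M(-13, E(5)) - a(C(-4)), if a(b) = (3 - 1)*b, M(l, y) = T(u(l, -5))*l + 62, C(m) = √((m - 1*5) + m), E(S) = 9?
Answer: 101 - 2*I*√13 ≈ 101.0 - 7.2111*I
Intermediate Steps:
C(m) = √(-5 + 2*m) (C(m) = √((m - 5) + m) = √((-5 + m) + m) = √(-5 + 2*m))
M(l, y) = 62 - 3*l (M(l, y) = -3*l + 62 = 62 - 3*l)
a(b) = 2*b
M(-13, E(5)) - a(C(-4)) = (62 - 3*(-13)) - 2*√(-5 + 2*(-4)) = (62 + 39) - 2*√(-5 - 8) = 101 - 2*√(-13) = 101 - 2*I*√13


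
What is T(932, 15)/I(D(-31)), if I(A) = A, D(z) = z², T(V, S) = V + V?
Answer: 1864/961 ≈ 1.9396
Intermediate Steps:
T(V, S) = 2*V
T(932, 15)/I(D(-31)) = (2*932)/((-31)²) = 1864/961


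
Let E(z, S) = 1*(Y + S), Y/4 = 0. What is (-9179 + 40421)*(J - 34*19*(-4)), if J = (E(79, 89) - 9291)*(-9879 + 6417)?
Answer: 995367245736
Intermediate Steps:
Y = 0 (Y = 4*0 = 0)
E(z, S) = S (E(z, S) = 1*(0 + S) = 1*S = S)
J = 31857324 (J = (89 - 9291)*(-9879 + 6417) = -9202*(-3462) = 31857324)
(-9179 + 40421)*(J - 34*19*(-4)) = (-9179 + 40421)*(31857324 - 34*19*(-4)) = 31242*(31857324 - 646*(-4)) = 31242*(31857324 + 2584) = 31242*31859908 = 995367245736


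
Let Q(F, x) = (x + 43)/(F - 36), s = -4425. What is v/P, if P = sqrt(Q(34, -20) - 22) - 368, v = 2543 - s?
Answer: -5128448/270915 - 6968*I*sqrt(134)/270915 ≈ -18.93 - 0.29773*I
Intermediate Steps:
Q(F, x) = (43 + x)/(-36 + F)
v = 6968 (v = 2543 - 1*(-4425) = 2543 + 4425 = 6968)
P = -368 + I*sqrt(134)/2 (P = sqrt((43 - 20)/(-36 + 34) - 22) - 368 = sqrt(23/(-2) - 22) - 368 = sqrt(-1/2*23 - 22) - 368 = sqrt(-23/2 - 22) - 368 = sqrt(-67/2) - 368 = I*sqrt(134)/2 - 368 = -368 + I*sqrt(134)/2 ≈ -368.0 + 5.7879*I)
v/P = 6968/(-368 + I*sqrt(134)/2)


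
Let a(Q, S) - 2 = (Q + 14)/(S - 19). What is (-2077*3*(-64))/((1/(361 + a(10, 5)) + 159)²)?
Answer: 637639764336/40424721481 ≈ 15.774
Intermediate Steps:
a(Q, S) = 2 + (14 + Q)/(-19 + S) (a(Q, S) = 2 + (Q + 14)/(S - 19) = 2 + (14 + Q)/(-19 + S))
(-2077*3*(-64))/((1/(361 + a(10, 5)) + 159)²) = (-2077*3*(-64))/((1/(361 + (-24 + 10 + 2*5)/(-19 + 5)) + 159)²) = (-67*93*(-64))/((1/(361 + (-24 + 10 + 10)/(-14)) + 159)²) = (-6231*(-64))/((1/(361 - 1/14*(-4)) + 159)²) = 398784/((1/(361 + 2/7) + 159)²) = 398784/((1/(2529/7) + 159)²) = 398784/((7/2529 + 159)²) = 398784/((402118/2529)²) = 398784/(161698885924/6395841) = 398784*(6395841/161698885924) = 637639764336/40424721481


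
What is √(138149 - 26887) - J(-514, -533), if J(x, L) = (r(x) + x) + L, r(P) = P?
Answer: 1561 + √111262 ≈ 1894.6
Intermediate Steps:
J(x, L) = L + 2*x (J(x, L) = (x + x) + L = 2*x + L = L + 2*x)
√(138149 - 26887) - J(-514, -533) = √(138149 - 26887) - (-533 + 2*(-514)) = √111262 - (-533 - 1028) = √111262 - 1*(-1561) = √111262 + 1561 = 1561 + √111262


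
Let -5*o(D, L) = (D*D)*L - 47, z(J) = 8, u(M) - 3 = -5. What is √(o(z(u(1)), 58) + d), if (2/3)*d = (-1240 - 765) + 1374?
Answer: I*√6718/2 ≈ 40.982*I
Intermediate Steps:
u(M) = -2 (u(M) = 3 - 5 = -2)
o(D, L) = 47/5 - L*D²/5 (o(D, L) = -((D*D)*L - 47)/5 = -(D²*L - 47)/5 = -(L*D² - 47)/5 = -(-47 + L*D²)/5 = 47/5 - L*D²/5)
d = -1893/2 (d = 3*((-1240 - 765) + 1374)/2 = 3*(-2005 + 1374)/2 = (3/2)*(-631) = -1893/2 ≈ -946.50)
√(o(z(u(1)), 58) + d) = √((47/5 - ⅕*58*8²) - 1893/2) = √((47/5 - ⅕*58*64) - 1893/2) = √((47/5 - 3712/5) - 1893/2) = √(-733 - 1893/2) = √(-3359/2) = I*√6718/2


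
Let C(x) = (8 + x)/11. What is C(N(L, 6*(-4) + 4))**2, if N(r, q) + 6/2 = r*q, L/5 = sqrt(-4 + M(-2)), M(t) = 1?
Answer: -2725/11 - 1000*I*sqrt(3)/121 ≈ -247.73 - 14.314*I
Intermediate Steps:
L = 5*I*sqrt(3) (L = 5*sqrt(-4 + 1) = 5*sqrt(-3) = 5*(I*sqrt(3)) = 5*I*sqrt(3) ≈ 8.6602*I)
N(r, q) = -3 + q*r (N(r, q) = -3 + r*q = -3 + q*r)
C(x) = 8/11 + x/11 (C(x) = (8 + x)*(1/11) = 8/11 + x/11)
C(N(L, 6*(-4) + 4))**2 = (8/11 + (-3 + (6*(-4) + 4)*(5*I*sqrt(3)))/11)**2 = (8/11 + (-3 + (-24 + 4)*(5*I*sqrt(3)))/11)**2 = (8/11 + (-3 - 100*I*sqrt(3))/11)**2 = (8/11 + (-3/11 - 100*I*sqrt(3)/11))**2 = (5/11 - 100*I*sqrt(3)/11)**2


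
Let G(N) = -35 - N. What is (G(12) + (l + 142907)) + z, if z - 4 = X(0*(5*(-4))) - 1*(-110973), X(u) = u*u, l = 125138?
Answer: 378975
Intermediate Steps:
X(u) = u**2
z = 110977 (z = 4 + ((0*(5*(-4)))**2 - 1*(-110973)) = 4 + ((0*(-20))**2 + 110973) = 4 + (0**2 + 110973) = 4 + (0 + 110973) = 4 + 110973 = 110977)
(G(12) + (l + 142907)) + z = ((-35 - 1*12) + (125138 + 142907)) + 110977 = ((-35 - 12) + 268045) + 110977 = (-47 + 268045) + 110977 = 267998 + 110977 = 378975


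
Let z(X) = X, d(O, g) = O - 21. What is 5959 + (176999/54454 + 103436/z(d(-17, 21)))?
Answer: 176444597/54454 ≈ 3240.3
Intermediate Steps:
d(O, g) = -21 + O
5959 + (176999/54454 + 103436/z(d(-17, 21))) = 5959 + (176999/54454 + 103436/(-21 - 17)) = 5959 + (176999*(1/54454) + 103436/(-38)) = 5959 + (176999/54454 + 103436*(-1/38)) = 5959 + (176999/54454 - 2722) = 5959 - 148046789/54454 = 176444597/54454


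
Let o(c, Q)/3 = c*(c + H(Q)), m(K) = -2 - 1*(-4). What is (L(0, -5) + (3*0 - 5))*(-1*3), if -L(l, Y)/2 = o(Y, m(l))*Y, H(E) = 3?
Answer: -885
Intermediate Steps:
m(K) = 2 (m(K) = -2 + 4 = 2)
o(c, Q) = 3*c*(3 + c) (o(c, Q) = 3*(c*(c + 3)) = 3*(c*(3 + c)) = 3*c*(3 + c))
L(l, Y) = -6*Y²*(3 + Y) (L(l, Y) = -2*3*Y*(3 + Y)*Y = -6*Y²*(3 + Y))
(L(0, -5) + (3*0 - 5))*(-1*3) = (6*(-5)²*(-3 - 1*(-5)) + (3*0 - 5))*(-1*3) = (6*25*(-3 + 5) + (0 - 5))*(-3) = (6*25*2 - 5)*(-3) = (300 - 5)*(-3) = 295*(-3) = -885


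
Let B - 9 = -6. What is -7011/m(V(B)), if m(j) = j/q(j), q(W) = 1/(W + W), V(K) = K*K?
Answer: -779/18 ≈ -43.278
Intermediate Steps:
B = 3 (B = 9 - 6 = 3)
V(K) = K²
q(W) = 1/(2*W)
m(j) = 2*j² (m(j) = j/((1/(2*j))) = j*(2*j) = 2*j²)
-7011/m(V(B)) = -7011/(2*(3²)²) = -7011/(2*9²) = -7011/(2*81) = -7011/162 = -7011*1/162 = -779/18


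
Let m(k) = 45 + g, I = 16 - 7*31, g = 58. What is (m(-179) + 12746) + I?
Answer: 12648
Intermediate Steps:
I = -201 (I = 16 - 217 = -201)
m(k) = 103 (m(k) = 45 + 58 = 103)
(m(-179) + 12746) + I = (103 + 12746) - 201 = 12849 - 201 = 12648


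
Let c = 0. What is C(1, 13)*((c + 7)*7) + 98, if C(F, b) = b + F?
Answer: 784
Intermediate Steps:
C(F, b) = F + b
C(1, 13)*((c + 7)*7) + 98 = (1 + 13)*((0 + 7)*7) + 98 = 14*(7*7) + 98 = 14*49 + 98 = 686 + 98 = 784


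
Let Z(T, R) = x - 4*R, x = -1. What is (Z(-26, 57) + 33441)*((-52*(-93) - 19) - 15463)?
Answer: -353574952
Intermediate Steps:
Z(T, R) = -1 - 4*R
(Z(-26, 57) + 33441)*((-52*(-93) - 19) - 15463) = ((-1 - 4*57) + 33441)*((-52*(-93) - 19) - 15463) = ((-1 - 228) + 33441)*((4836 - 19) - 15463) = (-229 + 33441)*(4817 - 15463) = 33212*(-10646) = -353574952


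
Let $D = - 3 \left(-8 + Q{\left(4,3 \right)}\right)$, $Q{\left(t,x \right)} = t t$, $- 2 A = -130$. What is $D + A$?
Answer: $41$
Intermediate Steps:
$A = 65$ ($A = \left(- \frac{1}{2}\right) \left(-130\right) = 65$)
$Q{\left(t,x \right)} = t^{2}$
$D = -24$ ($D = - 3 \left(-8 + 4^{2}\right) = - 3 \left(-8 + 16\right) = \left(-3\right) 8 = -24$)
$D + A = -24 + 65 = 41$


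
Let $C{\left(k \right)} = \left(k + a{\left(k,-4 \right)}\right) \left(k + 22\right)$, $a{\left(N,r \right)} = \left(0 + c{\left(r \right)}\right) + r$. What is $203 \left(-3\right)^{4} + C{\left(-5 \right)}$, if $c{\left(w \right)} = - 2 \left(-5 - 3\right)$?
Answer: $16562$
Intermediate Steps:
$c{\left(w \right)} = 16$ ($c{\left(w \right)} = \left(-2\right) \left(-8\right) = 16$)
$a{\left(N,r \right)} = 16 + r$ ($a{\left(N,r \right)} = \left(0 + 16\right) + r = 16 + r$)
$C{\left(k \right)} = \left(12 + k\right) \left(22 + k\right)$ ($C{\left(k \right)} = \left(k + \left(16 - 4\right)\right) \left(k + 22\right) = \left(k + 12\right) \left(22 + k\right) = \left(12 + k\right) \left(22 + k\right)$)
$203 \left(-3\right)^{4} + C{\left(-5 \right)} = 203 \left(-3\right)^{4} + \left(264 + \left(-5\right)^{2} + 34 \left(-5\right)\right) = 203 \cdot 81 + \left(264 + 25 - 170\right) = 16443 + 119 = 16562$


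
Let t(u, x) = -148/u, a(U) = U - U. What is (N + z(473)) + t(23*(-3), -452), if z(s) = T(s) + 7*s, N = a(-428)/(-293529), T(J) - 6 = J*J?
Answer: 15666322/69 ≈ 2.2705e+5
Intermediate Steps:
a(U) = 0
T(J) = 6 + J**2 (T(J) = 6 + J*J = 6 + J**2)
N = 0 (N = 0/(-293529) = 0*(-1/293529) = 0)
z(s) = 6 + s**2 + 7*s (z(s) = (6 + s**2) + 7*s = 6 + s**2 + 7*s)
(N + z(473)) + t(23*(-3), -452) = (0 + (6 + 473**2 + 7*473)) - 148/(23*(-3)) = (0 + (6 + 223729 + 3311)) - 148/(-69) = (0 + 227046) - 148*(-1/69) = 227046 + 148/69 = 15666322/69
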